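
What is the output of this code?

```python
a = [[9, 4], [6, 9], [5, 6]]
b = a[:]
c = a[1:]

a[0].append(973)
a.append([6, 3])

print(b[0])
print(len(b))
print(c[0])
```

Key concept: slice with nested mutation.
Step by step:
`a = [[9, 4], [6, 9], [5, 6]]` → a = [[9, 4], [6, 9], [5, 6]]
`b = a[:]` → b = [[9, 4], [6, 9], [5, 6]]
`c = a[1:]` → c = [[6, 9], [5, 6]]
`a[0].append(973)` → a = [[9, 4, 973], [6, 9], [5, 6]]; b = [[9, 4, 973], [6, 9], [5, 6]]
`a.append([6, 3])` → a = [[9, 4, 973], [6, 9], [5, 6], [6, 3]]
`print(b[0])` → prints [9, 4, 973]
`print(len(b))` → prints 3
`print(c[0])` → prints [6, 9]

Answer:
[9, 4, 973]
3
[6, 9]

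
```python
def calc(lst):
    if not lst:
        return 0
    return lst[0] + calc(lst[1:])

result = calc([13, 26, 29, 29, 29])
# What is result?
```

13 + 26 + 29 + 29 + 29 + 0 = 126

Answer: 126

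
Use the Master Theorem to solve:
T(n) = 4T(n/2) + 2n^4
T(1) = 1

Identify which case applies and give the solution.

a=4, b=2, f(n)=2n^4. log_2(4) = 2. Since c=4 > 2 and the regularity condition holds (4(n/2)^4 = (4/2^4)n^4 with 4/2^4 < 1), Case 3 applies: T(n) = Θ(f(n)) = O(n^4).

Answer: O(n^4) - Case 3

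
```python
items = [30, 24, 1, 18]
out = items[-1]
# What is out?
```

Trace:
`items = [30, 24, 1, 18]` → items = [30, 24, 1, 18]
`out = items[-1]` → out = 18
So out = 18

Answer: 18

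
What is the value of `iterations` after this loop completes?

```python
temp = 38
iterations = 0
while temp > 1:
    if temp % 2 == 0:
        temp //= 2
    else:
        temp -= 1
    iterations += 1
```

Steps to reduce 38 to 1
`iterations` takes the values: 0 → 1 → 2 → 3 → 4 → 5 → 6 → 7

Answer: 7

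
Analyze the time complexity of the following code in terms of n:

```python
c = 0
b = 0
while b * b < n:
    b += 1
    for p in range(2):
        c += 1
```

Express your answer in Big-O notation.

Each loop level contributes: √n × 1. Multiplying the contributions gives O(√n).

Answer: O(√n)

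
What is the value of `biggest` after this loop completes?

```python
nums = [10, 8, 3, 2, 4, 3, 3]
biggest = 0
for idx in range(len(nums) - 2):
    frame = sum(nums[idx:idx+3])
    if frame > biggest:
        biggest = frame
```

Max sum of 3-element window in [10, 8, 3, 2, 4, 3, 3]
`biggest` takes the values: 0 → 21

Answer: 21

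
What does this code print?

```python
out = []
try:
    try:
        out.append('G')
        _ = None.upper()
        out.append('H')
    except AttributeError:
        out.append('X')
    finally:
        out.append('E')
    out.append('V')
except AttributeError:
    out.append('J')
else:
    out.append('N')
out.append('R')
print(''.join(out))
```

Execution trace: 'G' (inner try body) → 'X' (inner except AttributeError) → 'E' (inner finally) → 'V' (try body, no exception) → 'N' (else) → 'R' (after the try/except). Output: GXEVNR

Answer: GXEVNR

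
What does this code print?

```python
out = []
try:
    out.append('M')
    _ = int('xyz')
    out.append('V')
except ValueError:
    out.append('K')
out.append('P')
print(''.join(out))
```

Execution trace: 'M' (try body) → 'K' (except ValueError) → 'P' (after the try/except). Output: MKP

Answer: MKP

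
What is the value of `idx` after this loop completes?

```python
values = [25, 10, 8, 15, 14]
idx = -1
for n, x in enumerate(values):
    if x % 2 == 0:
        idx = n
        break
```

First even number index in [25, 10, 8, 15, 14]
`idx` takes the values: -1 → 1

Answer: 1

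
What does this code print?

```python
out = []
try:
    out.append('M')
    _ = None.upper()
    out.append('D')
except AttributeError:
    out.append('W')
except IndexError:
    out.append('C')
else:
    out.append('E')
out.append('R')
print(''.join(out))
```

Execution trace: 'M' (try body) → 'W' (except AttributeError) → 'R' (after the try/except). Output: MWR

Answer: MWR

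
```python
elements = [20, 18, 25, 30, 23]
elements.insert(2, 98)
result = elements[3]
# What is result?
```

Trace:
`elements = [20, 18, 25, 30, 23]` → elements = [20, 18, 25, 30, 23]
`elements.insert(2, 98)` → elements = [20, 18, 98, 25, 30, 23]
`result = elements[3]` → result = 25
So result = 25

Answer: 25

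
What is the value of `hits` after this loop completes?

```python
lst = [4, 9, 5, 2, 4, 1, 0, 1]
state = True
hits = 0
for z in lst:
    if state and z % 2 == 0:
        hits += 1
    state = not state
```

Count even values at even positions
`hits` takes the values: 0 → 1 → 2 → 3

Answer: 3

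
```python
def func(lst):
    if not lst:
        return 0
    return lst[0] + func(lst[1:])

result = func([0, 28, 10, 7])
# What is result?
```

0 + 28 + 10 + 7 + 0 = 45

Answer: 45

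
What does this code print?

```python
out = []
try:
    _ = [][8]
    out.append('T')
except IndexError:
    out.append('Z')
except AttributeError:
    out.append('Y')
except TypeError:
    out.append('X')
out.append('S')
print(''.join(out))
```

Execution trace: 'Z' (except IndexError) → 'S' (after the try/except). Output: ZS

Answer: ZS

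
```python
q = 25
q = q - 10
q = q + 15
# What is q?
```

Trace:
`q = 25` → q = 25
`q = q - 10` → q = 15
`q = q + 15` → q = 30
So q = 30

Answer: 30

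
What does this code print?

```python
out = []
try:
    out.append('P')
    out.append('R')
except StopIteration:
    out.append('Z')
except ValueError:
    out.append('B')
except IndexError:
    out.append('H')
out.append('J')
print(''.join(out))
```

Execution trace: 'P' (try body) → 'R' (try body, no exception) → 'J' (after the try/except). Output: PRJ

Answer: PRJ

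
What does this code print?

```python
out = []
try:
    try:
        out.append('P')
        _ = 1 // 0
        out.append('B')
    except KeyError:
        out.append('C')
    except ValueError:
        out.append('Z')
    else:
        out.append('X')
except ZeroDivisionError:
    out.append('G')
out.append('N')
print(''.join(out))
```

Execution trace: 'P' (try body) → 'G' (outer except ZeroDivisionError) → 'N' (after the try/except). Output: PGN

Answer: PGN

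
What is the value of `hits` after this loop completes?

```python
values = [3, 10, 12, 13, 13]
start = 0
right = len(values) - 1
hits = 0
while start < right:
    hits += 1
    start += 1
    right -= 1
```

Iterations until pointers meet (list length 5)
`hits` takes the values: 0 → 1 → 2

Answer: 2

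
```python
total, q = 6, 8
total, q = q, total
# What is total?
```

Trace:
`total, q = 6, 8` → total = 6; q = 8
`total, q = q, total` → total = 8; q = 6
So total = 8

Answer: 8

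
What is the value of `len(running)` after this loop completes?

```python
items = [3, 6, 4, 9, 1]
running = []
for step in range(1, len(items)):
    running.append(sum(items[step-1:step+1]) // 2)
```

Number of 2-element averages
`running` takes the values: [] → [4] → [4, 5] → [4, 5, 6] → [4, 5, 6, 5]
So `len(running)` = 4

Answer: 4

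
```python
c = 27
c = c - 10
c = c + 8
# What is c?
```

Trace:
`c = 27` → c = 27
`c = c - 10` → c = 17
`c = c + 8` → c = 25
So c = 25

Answer: 25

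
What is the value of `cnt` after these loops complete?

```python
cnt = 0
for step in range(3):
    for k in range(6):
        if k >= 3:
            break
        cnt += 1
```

Inner breaks at 3, outer runs 3 times
`cnt` takes the values: 0 → 1 → 2 → 3 → 4 → 5 → 6 → 7 → 8 → 9

Answer: 9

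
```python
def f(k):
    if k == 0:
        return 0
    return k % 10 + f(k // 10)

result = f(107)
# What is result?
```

Sum of digits of 107: 7 + 0 + 1 = 8

Answer: 8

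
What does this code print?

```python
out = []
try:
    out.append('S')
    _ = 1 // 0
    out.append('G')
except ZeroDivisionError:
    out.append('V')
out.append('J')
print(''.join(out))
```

Execution trace: 'S' (try body) → 'V' (except ZeroDivisionError) → 'J' (after the try/except). Output: SVJ

Answer: SVJ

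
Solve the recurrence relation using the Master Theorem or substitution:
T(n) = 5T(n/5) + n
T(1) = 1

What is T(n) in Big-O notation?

By Master Theorem: a=5, b=5, f(n)=n. Since log_5(5) = 1 and f(n) = Θ(n^1), Case 2 applies. T(n) = O(n log n).

Answer: O(n log n)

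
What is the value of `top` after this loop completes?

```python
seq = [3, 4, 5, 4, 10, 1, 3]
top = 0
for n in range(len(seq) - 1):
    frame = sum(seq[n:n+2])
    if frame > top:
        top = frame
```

Max sum of 2-element window in [3, 4, 5, 4, 10, 1, 3]
`top` takes the values: 0 → 7 → 9 → 14

Answer: 14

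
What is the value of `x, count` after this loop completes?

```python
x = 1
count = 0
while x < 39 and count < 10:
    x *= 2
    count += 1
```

Double until >= 39 or 10 iterations
`x, count` takes the values: (1, 0) → (2, 0) → (2, 1) → (4, 1) → (4, 2) → (8, 2) → (8, 3) → (16, 3) → (16, 4) → (32, 4) → (32, 5) → (64, 5) → (64, 6)

Answer: 64, 6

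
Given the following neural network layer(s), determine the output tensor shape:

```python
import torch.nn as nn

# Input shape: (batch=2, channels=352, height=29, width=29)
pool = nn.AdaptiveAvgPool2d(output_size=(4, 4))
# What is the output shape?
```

Input: (2, 352, 29, 29) -> Output: (2, 352, 4, 4)

Answer: (2, 352, 4, 4)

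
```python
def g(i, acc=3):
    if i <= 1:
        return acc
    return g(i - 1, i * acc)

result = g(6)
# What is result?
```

Accumulator trace (n, acc): (6, 3) -> (5, 18) -> (4, 90) -> (3, 360) -> (2, 1080) -> (1, 2160) -> return 2160

Answer: 2160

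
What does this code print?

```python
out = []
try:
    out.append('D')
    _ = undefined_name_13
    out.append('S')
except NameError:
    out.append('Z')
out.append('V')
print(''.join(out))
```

Execution trace: 'D' (try body) → 'Z' (except NameError) → 'V' (after the try/except). Output: DZV

Answer: DZV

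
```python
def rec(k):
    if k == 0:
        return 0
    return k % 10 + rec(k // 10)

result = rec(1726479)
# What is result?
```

Sum of digits of 1726479: 9 + 7 + 4 + 6 + 2 + 7 + 1 = 36

Answer: 36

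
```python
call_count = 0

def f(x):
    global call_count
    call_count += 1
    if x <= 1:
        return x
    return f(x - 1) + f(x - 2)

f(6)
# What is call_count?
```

Calls(x) = 1 + Calls(x-1) + Calls(x-2); Calls(0)=Calls(1)=1. For x=6 this gives 25.

Answer: 25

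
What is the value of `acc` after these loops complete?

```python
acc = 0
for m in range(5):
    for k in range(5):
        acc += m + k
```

Sum of all m+k for m,k in 5x5
`acc` takes the values: 0 → 1 → 3 → 6 → 10 → 11 → 13 → 16 → 20 → 25 → 27 → 30 → 34 → 39 → 45 → 48 → 52 → 57 → 63 → 70 → 74 → 79 → 85 → 92 → 100

Answer: 100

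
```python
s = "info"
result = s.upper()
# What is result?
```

Trace:
`s = "info"` → s = 'info'
`result = s.upper()` → result = 'INFO'
So result = 'INFO'

Answer: 'INFO'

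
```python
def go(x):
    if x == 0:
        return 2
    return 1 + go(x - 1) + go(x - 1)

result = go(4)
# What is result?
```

go(x) = 1 + 2·go(x-1), go(0)=2. Closed form: (2+1)·2^4 - 1 = 47.

Answer: 47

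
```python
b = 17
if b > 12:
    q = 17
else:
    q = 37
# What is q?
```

Trace:
`b = 17` → b = 17
`if b > 12: ...` → b > 12 is True → q = 17
So q = 17

Answer: 17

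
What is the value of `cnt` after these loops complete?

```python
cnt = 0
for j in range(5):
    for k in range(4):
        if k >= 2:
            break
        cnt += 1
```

Inner breaks at 2, outer runs 5 times
`cnt` takes the values: 0 → 1 → 2 → 3 → 4 → 5 → 6 → 7 → 8 → 9 → 10

Answer: 10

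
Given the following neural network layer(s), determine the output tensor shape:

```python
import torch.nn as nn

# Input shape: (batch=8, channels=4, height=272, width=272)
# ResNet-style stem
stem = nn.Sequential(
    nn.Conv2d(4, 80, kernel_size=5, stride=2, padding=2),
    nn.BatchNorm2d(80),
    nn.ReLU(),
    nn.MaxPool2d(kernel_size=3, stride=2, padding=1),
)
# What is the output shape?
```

Input: (8, 4, 272, 272) -> after Conv2d 5x5 stride=2: (8, 80, 136, 136) -> Output: (8, 80, 68, 68)

Answer: (8, 80, 68, 68)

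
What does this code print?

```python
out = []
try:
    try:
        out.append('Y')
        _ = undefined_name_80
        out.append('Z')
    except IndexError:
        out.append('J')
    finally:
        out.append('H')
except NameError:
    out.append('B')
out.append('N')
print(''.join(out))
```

Execution trace: 'Y' (inner try body) → 'H' (inner finally) → 'B' (outer except NameError) → 'N' (after the try/except). Output: YHBN

Answer: YHBN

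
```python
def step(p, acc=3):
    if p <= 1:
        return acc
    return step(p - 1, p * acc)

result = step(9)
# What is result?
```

Accumulator trace (n, acc): (9, 3) -> (8, 27) -> (7, 216) -> (6, 1512) -> (5, 9072) -> (4, 45360) -> (3, 181440) -> (2, 544320) -> (1, 1088640) -> return 1088640

Answer: 1088640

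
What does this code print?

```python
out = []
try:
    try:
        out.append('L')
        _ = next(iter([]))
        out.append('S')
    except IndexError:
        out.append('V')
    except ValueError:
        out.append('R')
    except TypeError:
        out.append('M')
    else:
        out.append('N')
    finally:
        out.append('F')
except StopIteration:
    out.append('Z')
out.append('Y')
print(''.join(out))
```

Execution trace: 'L' (try body) → 'F' (finally) → 'Z' (outer except StopIteration) → 'Y' (after the try/except). Output: LFZY

Answer: LFZY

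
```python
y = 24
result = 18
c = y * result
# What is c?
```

Trace:
`y = 24` → y = 24
`result = 18` → result = 18
`c = y * result` → c = 432
So c = 432

Answer: 432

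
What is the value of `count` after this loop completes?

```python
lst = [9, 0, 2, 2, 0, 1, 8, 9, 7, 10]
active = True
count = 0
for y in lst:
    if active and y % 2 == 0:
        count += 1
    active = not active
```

Count even values at even positions
`count` takes the values: 0 → 1 → 2 → 3

Answer: 3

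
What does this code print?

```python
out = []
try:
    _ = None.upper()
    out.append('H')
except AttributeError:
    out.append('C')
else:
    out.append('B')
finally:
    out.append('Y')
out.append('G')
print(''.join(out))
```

Execution trace: 'C' (except AttributeError) → 'Y' (finally) → 'G' (after the try/except). Output: CYG

Answer: CYG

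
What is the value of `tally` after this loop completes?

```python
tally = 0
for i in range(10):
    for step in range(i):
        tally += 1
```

Triangle number: 0+1+2+...+9
`tally` takes the values: 0 → 1 → 2 → 3 → 4 → 5 → 6 → 7 → 8 → 9 → 10 → 11 → 12 → 13 → 14 → 15 → 16 → 17 → 18 → 19 → 20 → 21 → 22 → 23 → 24 → 25 → 26 → 27 → 28 → 29 → … → 41 → 42 → 43 → 44 → 45

Answer: 45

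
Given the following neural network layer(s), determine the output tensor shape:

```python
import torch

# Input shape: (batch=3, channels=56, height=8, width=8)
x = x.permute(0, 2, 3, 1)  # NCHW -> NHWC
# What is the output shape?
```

Input: (3, 56, 8, 8) -> Output: (3, 8, 8, 56)

Answer: (3, 8, 8, 56)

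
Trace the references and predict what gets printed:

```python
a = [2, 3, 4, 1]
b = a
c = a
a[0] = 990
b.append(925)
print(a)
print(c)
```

Key concept: multiple aliases.
Step by step:
`a = [2, 3, 4, 1]` → a = [2, 3, 4, 1]
`b = a` → b = [2, 3, 4, 1] (same object as a)
`c = a` → c = [2, 3, 4, 1] (same object as a, b)
`a[0] = 990` → a = [990, 3, 4, 1] (same object as b, c); b = [990, 3, 4, 1] (same object as a, c); c = [990, 3, 4, 1] (same object as a, b)
`b.append(925)` → a = [990, 3, 4, 1, 925] (same object as b, c); b = [990, 3, 4, 1, 925] (same object as a, c); c = [990, 3, 4, 1, 925] (same object as a, b)
`print(a)` → prints [990, 3, 4, 1, 925]
`print(c)` → prints [990, 3, 4, 1, 925]

Answer:
[990, 3, 4, 1, 925]
[990, 3, 4, 1, 925]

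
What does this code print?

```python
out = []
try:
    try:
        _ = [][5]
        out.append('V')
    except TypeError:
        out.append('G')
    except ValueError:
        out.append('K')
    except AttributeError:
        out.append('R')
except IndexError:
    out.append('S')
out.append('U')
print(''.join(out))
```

Execution trace: 'S' (outer except IndexError) → 'U' (after the try/except). Output: SU

Answer: SU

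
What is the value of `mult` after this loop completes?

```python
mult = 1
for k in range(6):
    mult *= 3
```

3^6 = 729
`mult` takes the values: 1 → 3 → 9 → 27 → 81 → 243 → 729

Answer: 729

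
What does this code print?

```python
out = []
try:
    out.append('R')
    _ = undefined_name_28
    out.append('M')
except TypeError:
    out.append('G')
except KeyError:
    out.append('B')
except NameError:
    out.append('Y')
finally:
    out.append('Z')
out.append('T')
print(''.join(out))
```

Execution trace: 'R' (try body) → 'Y' (except NameError) → 'Z' (finally) → 'T' (after the try/except). Output: RYZT

Answer: RYZT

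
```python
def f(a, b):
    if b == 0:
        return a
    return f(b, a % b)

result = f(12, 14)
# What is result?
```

f(12, 14) -> f(14, 12) -> f(12, 2) -> f(2, 0) -> 2

Answer: 2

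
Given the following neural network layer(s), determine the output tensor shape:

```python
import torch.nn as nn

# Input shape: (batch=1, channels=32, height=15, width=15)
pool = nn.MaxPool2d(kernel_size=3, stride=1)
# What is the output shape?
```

Input: (1, 32, 15, 15) -> Output: (1, 32, 13, 13)

Answer: (1, 32, 13, 13)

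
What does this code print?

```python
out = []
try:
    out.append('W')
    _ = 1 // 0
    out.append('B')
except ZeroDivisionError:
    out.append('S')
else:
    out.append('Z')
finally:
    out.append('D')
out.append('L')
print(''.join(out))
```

Execution trace: 'W' (try body) → 'S' (except ZeroDivisionError) → 'D' (finally) → 'L' (after the try/except). Output: WSDL

Answer: WSDL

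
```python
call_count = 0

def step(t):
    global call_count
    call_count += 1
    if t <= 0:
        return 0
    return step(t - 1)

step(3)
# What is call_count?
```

Linear recursion stepping by 1: 4 calls from t=3 down to ≤0.

Answer: 4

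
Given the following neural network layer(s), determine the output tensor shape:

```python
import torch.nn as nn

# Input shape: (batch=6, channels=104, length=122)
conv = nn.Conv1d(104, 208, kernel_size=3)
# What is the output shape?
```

Input: (6, 104, 122) -> Output: (6, 208, 120)

Answer: (6, 208, 120)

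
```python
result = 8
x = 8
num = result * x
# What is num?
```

Trace:
`result = 8` → result = 8
`x = 8` → x = 8
`num = result * x` → num = 64
So num = 64

Answer: 64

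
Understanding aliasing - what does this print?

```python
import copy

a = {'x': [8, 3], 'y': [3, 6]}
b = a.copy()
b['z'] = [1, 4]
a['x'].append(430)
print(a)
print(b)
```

Key concept: shallow copy of dict with mutable values.
Step by step:
`a = {'x': [8, 3], 'y': [3, 6]}` → a = {'x': [8, 3], 'y': [3, 6]}
`b = a.copy()` → b = {'x': [8, 3], 'y': [3, 6]}
`b['z'] = [1, 4]` → b = {'x': [8, 3], 'y': [3, 6], 'z': [1, 4]}
`a['x'].append(430)` → a = {'x': [8, 3, 430], 'y': [3, 6]}; b = {'x': [8, 3, 430], 'y': [3, 6], 'z': [1, 4]}
`print(a)` → prints {'x': [8, 3, 430], 'y': [3, 6]}
`print(b)` → prints {'x': [8, 3, 430], 'y': [3, 6], 'z': [1, 4]}

Answer:
{'x': [8, 3, 430], 'y': [3, 6]}
{'x': [8, 3, 430], 'y': [3, 6], 'z': [1, 4]}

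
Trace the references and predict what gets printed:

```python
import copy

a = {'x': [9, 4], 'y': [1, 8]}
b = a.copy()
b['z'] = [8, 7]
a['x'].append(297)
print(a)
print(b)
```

Key concept: shallow copy of dict with mutable values.
Step by step:
`a = {'x': [9, 4], 'y': [1, 8]}` → a = {'x': [9, 4], 'y': [1, 8]}
`b = a.copy()` → b = {'x': [9, 4], 'y': [1, 8]}
`b['z'] = [8, 7]` → b = {'x': [9, 4], 'y': [1, 8], 'z': [8, 7]}
`a['x'].append(297)` → a = {'x': [9, 4, 297], 'y': [1, 8]}; b = {'x': [9, 4, 297], 'y': [1, 8], 'z': [8, 7]}
`print(a)` → prints {'x': [9, 4, 297], 'y': [1, 8]}
`print(b)` → prints {'x': [9, 4, 297], 'y': [1, 8], 'z': [8, 7]}

Answer:
{'x': [9, 4, 297], 'y': [1, 8]}
{'x': [9, 4, 297], 'y': [1, 8], 'z': [8, 7]}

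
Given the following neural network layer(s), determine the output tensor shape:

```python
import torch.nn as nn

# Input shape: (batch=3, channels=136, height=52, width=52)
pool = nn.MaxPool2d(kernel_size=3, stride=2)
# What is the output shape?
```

Input: (3, 136, 52, 52) -> Output: (3, 136, 25, 25)

Answer: (3, 136, 25, 25)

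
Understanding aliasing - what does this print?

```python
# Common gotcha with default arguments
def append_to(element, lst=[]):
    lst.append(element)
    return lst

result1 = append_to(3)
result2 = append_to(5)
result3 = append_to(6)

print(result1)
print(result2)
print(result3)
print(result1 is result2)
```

Key concept: mutable default argument gotcha.
Step by step:
`result1 = append_to(3)` → result1 = [3]
`result2 = append_to(5)` → result1 = [3, 5] (same object as result2); result2 = [3, 5] (same object as result1)
`result3 = append_to(6)` → result1 = [3, 5, 6] (same object as result2, result3); result2 = [3, 5, 6] (same object as result1, result3); result3 = [3, 5, 6] (same object as result1, result2)
`print(result1)` → prints [3, 5, 6]
`print(result2)` → prints [3, 5, 6]
`print(result3)` → prints [3, 5, 6]
`print(result1 is result2)` → prints True

Answer:
[3, 5, 6]
[3, 5, 6]
[3, 5, 6]
True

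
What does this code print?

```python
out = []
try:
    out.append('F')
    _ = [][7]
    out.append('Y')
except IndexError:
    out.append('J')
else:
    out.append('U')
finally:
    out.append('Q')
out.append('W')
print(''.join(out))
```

Execution trace: 'F' (try body) → 'J' (except IndexError) → 'Q' (finally) → 'W' (after the try/except). Output: FJQW

Answer: FJQW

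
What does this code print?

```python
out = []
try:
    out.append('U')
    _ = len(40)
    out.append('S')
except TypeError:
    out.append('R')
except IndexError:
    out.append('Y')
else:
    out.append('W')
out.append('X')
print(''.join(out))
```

Execution trace: 'U' (try body) → 'R' (except TypeError) → 'X' (after the try/except). Output: URX

Answer: URX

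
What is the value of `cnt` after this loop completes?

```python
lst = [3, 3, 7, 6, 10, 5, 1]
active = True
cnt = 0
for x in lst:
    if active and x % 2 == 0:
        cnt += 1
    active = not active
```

Count even values at even positions
`cnt` takes the values: 0 → 1

Answer: 1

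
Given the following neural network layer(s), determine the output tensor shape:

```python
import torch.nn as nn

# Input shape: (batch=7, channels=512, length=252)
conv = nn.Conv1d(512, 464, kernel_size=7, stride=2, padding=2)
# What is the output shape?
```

Input: (7, 512, 252) -> Output: (7, 464, 125)

Answer: (7, 464, 125)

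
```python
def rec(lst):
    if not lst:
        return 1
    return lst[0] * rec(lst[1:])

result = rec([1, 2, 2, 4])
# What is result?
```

Product over [1, 2, 2, 4] = 1 * 2 * 2 * 4 = 16

Answer: 16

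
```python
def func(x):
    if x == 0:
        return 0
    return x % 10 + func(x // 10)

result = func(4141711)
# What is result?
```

Sum of digits of 4141711: 1 + 1 + 7 + 1 + 4 + 1 + 4 = 19

Answer: 19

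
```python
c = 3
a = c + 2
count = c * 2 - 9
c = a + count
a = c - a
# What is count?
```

Trace:
`c = 3` → c = 3
`a = c + 2` → a = 5
`count = c * 2 - 9` → count = -3
`c = a + count` → c = 2
`a = c - a` → a = -3
So count = -3

Answer: -3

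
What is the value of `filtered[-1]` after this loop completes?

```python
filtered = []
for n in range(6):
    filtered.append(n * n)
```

Last element of squares 0 to 5
`filtered` takes the values: [] → [0] → [0, 1] → [0, 1, 4] → [0, 1, 4, 9] → [0, 1, 4, 9, 16] → [0, 1, 4, 9, 16, 25]
So `filtered[-1]` = 25

Answer: 25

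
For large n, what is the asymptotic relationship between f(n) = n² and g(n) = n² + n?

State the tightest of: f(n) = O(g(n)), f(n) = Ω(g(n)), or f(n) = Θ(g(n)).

n² vs n² + n: f(n) = Θ(g(n)) — they are asymptotically equivalent (lower-order n term is dominated).

Answer: f(n) = Θ(g(n)) — they are asymptotically equivalent (lower-order n term is dominated).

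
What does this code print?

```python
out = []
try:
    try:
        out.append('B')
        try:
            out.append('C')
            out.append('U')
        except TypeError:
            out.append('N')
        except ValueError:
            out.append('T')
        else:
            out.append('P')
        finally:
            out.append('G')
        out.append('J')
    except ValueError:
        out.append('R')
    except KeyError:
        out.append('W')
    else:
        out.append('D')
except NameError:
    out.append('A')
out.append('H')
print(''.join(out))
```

Execution trace: 'B' (try body) → 'C' (inner try body) → 'U' (inner try body, no exception) → 'P' (inner else) → 'G' (inner finally) → 'J' (try body, no exception) → 'D' (else) → 'H' (after the try/except). Output: BCUPGJDH

Answer: BCUPGJDH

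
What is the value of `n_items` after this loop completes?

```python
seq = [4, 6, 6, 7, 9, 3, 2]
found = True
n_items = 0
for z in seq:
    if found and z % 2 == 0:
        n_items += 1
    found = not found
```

Count even values at even positions
`n_items` takes the values: 0 → 1 → 2 → 3

Answer: 3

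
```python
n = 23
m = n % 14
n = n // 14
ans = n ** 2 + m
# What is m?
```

Trace:
`n = 23` → n = 23
`m = n % 14` → m = 9
`n = n // 14` → n = 1
`ans = n ** 2 + m` → ans = 10
So m = 9

Answer: 9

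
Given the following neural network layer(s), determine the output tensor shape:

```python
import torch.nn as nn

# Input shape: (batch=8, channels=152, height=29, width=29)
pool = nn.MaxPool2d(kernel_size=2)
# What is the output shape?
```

Input: (8, 152, 29, 29) -> Output: (8, 152, 14, 14)

Answer: (8, 152, 14, 14)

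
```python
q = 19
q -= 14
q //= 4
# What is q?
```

Trace:
`q = 19` → q = 19
`q -= 14` → q = 5
`q //= 4` → q = 1
So q = 1

Answer: 1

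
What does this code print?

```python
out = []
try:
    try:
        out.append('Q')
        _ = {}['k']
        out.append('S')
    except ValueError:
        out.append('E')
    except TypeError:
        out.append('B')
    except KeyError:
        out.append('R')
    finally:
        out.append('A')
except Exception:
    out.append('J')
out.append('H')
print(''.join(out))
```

Execution trace: 'Q' (inner try body) → 'R' (inner except KeyError) → 'A' (inner finally) → 'H' (after the try/except). Output: QRAH

Answer: QRAH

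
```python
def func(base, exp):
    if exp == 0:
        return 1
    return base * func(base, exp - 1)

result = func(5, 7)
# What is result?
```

func(5, 7) = 5 * 5 * 5 * 5 * 5 * 5 * 5 = 78125

Answer: 78125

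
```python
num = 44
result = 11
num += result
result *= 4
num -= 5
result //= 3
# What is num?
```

Trace:
`num = 44` → num = 44
`result = 11` → result = 11
`num += result` → num = 55
`result *= 4` → result = 44
`num -= 5` → num = 50
`result //= 3` → result = 14
So num = 50

Answer: 50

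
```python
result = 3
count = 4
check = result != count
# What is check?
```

Trace:
`result = 3` → result = 3
`count = 4` → count = 4
`check = result != count` → check = True
So check = True

Answer: True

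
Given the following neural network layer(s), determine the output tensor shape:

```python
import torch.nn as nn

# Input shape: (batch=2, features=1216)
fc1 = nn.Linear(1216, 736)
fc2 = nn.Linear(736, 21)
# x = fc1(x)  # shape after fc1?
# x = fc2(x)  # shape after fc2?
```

Input: (2, 1216) -> after fc1: (2, 736) -> Output: (2, 21)

Answer: (2, 21)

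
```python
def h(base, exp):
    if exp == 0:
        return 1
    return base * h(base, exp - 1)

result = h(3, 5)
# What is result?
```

h(3, 5) = 3 * 3 * 3 * 3 * 3 = 243

Answer: 243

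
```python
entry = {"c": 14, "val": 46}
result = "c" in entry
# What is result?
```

Trace:
`entry = {"c": 14, "val": 46}` → entry = {'c': 14, 'val': 46}
`result = "c" in entry` → result = True
So result = True

Answer: True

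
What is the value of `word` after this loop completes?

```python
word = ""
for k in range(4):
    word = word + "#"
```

Repeat '#' 4 times
`word` takes the values: "" → "#" → "##" → "###" → "####"

Answer: "####"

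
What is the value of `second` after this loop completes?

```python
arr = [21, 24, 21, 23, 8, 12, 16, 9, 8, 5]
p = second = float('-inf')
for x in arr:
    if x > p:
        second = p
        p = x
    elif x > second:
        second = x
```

Second largest (with repeats) in [21, 24, 21, 23, 8, 12, 16, 9, 8, 5]
`second` takes the values: -inf → 21 → 23

Answer: 23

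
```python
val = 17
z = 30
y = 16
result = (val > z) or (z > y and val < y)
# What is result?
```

Trace:
`val = 17` → val = 17
`z = 30` → z = 30
`y = 16` → y = 16
`result = (val > z) or (z > y and val < y)` → result = False
So result = False

Answer: False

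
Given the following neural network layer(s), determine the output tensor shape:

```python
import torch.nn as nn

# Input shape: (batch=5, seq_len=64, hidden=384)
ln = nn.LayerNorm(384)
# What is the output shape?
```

Input: (5, 64, 384) -> Output: (5, 64, 384)

Answer: (5, 64, 384)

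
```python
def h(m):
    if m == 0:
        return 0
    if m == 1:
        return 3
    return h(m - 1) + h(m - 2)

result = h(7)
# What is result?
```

Build up from base cases: h(0)=0, h(1)=3, h(2)=3, h(3)=6, h(4)=9, h(5)=15, h(6)=24, ..., h(7)=39

Answer: 39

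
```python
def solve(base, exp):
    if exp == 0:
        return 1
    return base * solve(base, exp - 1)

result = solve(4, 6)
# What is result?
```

solve(4, 6) = 4 * 4 * 4 * 4 * 4 * 4 = 4096

Answer: 4096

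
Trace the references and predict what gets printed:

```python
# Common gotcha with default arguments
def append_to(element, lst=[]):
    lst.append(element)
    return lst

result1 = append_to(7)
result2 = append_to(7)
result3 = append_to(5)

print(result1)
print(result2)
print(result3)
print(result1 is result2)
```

Key concept: mutable default argument gotcha.
Step by step:
`result1 = append_to(7)` → result1 = [7]
`result2 = append_to(7)` → result1 = [7, 7] (same object as result2); result2 = [7, 7] (same object as result1)
`result3 = append_to(5)` → result1 = [7, 7, 5] (same object as result2, result3); result2 = [7, 7, 5] (same object as result1, result3); result3 = [7, 7, 5] (same object as result1, result2)
`print(result1)` → prints [7, 7, 5]
`print(result2)` → prints [7, 7, 5]
`print(result3)` → prints [7, 7, 5]
`print(result1 is result2)` → prints True

Answer:
[7, 7, 5]
[7, 7, 5]
[7, 7, 5]
True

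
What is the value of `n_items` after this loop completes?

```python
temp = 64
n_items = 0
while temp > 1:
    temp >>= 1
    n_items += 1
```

Count right shifts until 1
`n_items` takes the values: 0 → 1 → 2 → 3 → 4 → 5 → 6

Answer: 6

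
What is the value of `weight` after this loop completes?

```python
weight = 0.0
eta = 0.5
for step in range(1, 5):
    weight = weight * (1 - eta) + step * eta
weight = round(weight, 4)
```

Moving average with lr=0.5
`weight` takes the values: 0.0 → 0.5 → 1.25 → 2.125 → 3.0625

Answer: 3.0625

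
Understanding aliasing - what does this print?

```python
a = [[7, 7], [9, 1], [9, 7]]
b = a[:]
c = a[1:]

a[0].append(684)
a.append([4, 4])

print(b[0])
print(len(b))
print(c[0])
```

Key concept: slice with nested mutation.
Step by step:
`a = [[7, 7], [9, 1], [9, 7]]` → a = [[7, 7], [9, 1], [9, 7]]
`b = a[:]` → b = [[7, 7], [9, 1], [9, 7]]
`c = a[1:]` → c = [[9, 1], [9, 7]]
`a[0].append(684)` → a = [[7, 7, 684], [9, 1], [9, 7]]; b = [[7, 7, 684], [9, 1], [9, 7]]
`a.append([4, 4])` → a = [[7, 7, 684], [9, 1], [9, 7], [4, 4]]
`print(b[0])` → prints [7, 7, 684]
`print(len(b))` → prints 3
`print(c[0])` → prints [9, 1]

Answer:
[7, 7, 684]
3
[9, 1]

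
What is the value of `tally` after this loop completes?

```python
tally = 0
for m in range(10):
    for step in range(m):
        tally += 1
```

Triangle number: 0+1+2+...+9
`tally` takes the values: 0 → 1 → 2 → 3 → 4 → 5 → 6 → 7 → 8 → 9 → 10 → 11 → 12 → 13 → 14 → 15 → 16 → 17 → 18 → 19 → 20 → 21 → 22 → 23 → 24 → 25 → 26 → 27 → 28 → 29 → … → 41 → 42 → 43 → 44 → 45

Answer: 45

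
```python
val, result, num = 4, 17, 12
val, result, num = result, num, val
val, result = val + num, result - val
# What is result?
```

Trace:
`val, result, num = 4, 17, 12` → val = 4; result = 17; num = 12
`val, result, num = result, num, val` → val = 17; result = 12; num = 4
`val, result = val + num, result - val` → val = 21; result = -5
So result = -5

Answer: -5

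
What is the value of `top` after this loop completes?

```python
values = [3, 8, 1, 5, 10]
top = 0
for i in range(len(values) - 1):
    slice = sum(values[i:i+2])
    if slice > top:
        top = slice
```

Max sum of 2-element window in [3, 8, 1, 5, 10]
`top` takes the values: 0 → 11 → 15

Answer: 15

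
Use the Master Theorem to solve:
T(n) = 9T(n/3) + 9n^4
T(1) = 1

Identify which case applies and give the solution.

a=9, b=3, f(n)=9n^4. log_3(9) = 2. Since c=4 > 2 and the regularity condition holds (9(n/3)^4 = (9/3^4)n^4 with 9/3^4 < 1), Case 3 applies: T(n) = Θ(f(n)) = O(n^4).

Answer: O(n^4) - Case 3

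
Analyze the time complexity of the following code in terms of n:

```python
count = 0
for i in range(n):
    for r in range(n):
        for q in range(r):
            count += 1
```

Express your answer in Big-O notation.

Each loop level contributes: n × n × n. Multiplying the contributions gives O(n^3).

Answer: O(n^3)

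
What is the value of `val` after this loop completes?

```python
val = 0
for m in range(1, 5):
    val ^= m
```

XOR of 1 to 4
`val` takes the values: 0 → 1 → 3 → 0 → 4

Answer: 4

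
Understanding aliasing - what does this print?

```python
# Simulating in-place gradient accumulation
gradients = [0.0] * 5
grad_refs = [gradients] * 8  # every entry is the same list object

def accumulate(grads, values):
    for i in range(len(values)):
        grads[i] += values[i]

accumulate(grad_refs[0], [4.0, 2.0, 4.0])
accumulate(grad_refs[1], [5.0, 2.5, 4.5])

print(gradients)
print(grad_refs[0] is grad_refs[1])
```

Key concept: gradient accumulation aliasing.
Step by step:
`gradients = [0.0] * 5` → gradients = [0.0, 0.0, 0.0, 0.0, 0.0]
`grad_refs = [gradients] * 8` → grad_refs = [[0.0, 0.0, 0.0, 0.0, 0.0], [0.0, 0.0, 0.0, 0.0, 0.0], [0.0, 0.0, 0.0, 0.0, 0.0], [0.0, 0.0, 0.0, 0.0, 0.0], [0.0, 0.0, 0.0, 0.0, 0.0], [0.0, 0.0, 0.0, 0.0, 0.0], [0.0, 0.0, 0.0, 0.0, 0.0], [0.0, 0.0, 0.0, 0.0, 0.0]]
`accumulate(grad_refs[0], [4.0, 2.0, 4.0])` → gradients = [4.0, 2.0, 4.0, 0.0, 0.0]; grad_refs = [[4.0, 2.0, 4.0, 0.0, 0.0], [4.0, 2.0, 4.0, 0.0, 0.0], [4.0, 2.0, 4.0, 0.0, 0.0], [4.0, 2.0, 4.0, 0.0, 0.0], [4.0, 2.0, 4.0, 0.0, 0.0], [4.0, 2.0, 4.0, 0.0, 0.0], [4.0, 2.0, 4.0, 0.0, 0.0], [4.0, 2.0, 4.0, 0.0, 0.0]]
`accumulate(grad_refs[1], [5.0, 2.5, 4.5])` → gradients = [9.0, 4.5, 8.5, 0.0, 0.0]; grad_refs = [[9.0, 4.5, 8.5, 0.0, 0.0], [9.0, 4.5, 8.5, 0.0, 0.0], [9.0, 4.5, 8.5, 0.0, 0.0], [9.0, 4.5, 8.5, 0.0, 0.0], [9.0, 4.5, 8.5, 0.0, 0.0], [9.0, 4.5, 8.5, 0.0, 0.0], [9.0, 4.5, 8.5, 0.0, 0.0], [9.0, 4.5, 8.5, 0.0, 0.0]]
`print(gradients)` → prints [9.0, 4.5, 8.5, 0.0, 0.0]
`print(grad_refs[0] is grad_refs[1])` → prints True

Answer:
[9.0, 4.5, 8.5, 0.0, 0.0]
True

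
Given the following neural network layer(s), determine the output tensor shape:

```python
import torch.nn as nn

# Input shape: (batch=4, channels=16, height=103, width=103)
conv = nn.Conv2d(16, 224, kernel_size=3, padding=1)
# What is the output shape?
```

Input: (4, 16, 103, 103) -> Output: (4, 224, 103, 103)

Answer: (4, 224, 103, 103)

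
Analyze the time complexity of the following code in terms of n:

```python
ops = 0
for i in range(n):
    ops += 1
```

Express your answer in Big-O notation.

Each loop level contributes: n. Multiplying the contributions gives O(n).

Answer: O(n)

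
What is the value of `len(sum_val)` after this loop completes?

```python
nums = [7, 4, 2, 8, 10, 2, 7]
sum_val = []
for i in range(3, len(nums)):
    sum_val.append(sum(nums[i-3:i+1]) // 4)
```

Number of 4-element averages
`sum_val` takes the values: [] → [5] → [5, 6] → [5, 6, 5] → [5, 6, 5, 6]
So `len(sum_val)` = 4

Answer: 4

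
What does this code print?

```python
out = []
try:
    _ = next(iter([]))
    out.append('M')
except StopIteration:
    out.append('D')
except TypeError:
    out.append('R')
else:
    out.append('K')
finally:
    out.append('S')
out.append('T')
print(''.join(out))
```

Execution trace: 'D' (except StopIteration) → 'S' (finally) → 'T' (after the try/except). Output: DST

Answer: DST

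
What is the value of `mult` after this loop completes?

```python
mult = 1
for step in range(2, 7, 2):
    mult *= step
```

Product of even numbers 2 to 6
`mult` takes the values: 1 → 2 → 8 → 48

Answer: 48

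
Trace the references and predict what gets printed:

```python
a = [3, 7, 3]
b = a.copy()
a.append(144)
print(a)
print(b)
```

Key concept: list.copy() creates independent copy.
Step by step:
`a = [3, 7, 3]` → a = [3, 7, 3]
`b = a.copy()` → b = [3, 7, 3]
`a.append(144)` → a = [3, 7, 3, 144]
`print(a)` → prints [3, 7, 3, 144]
`print(b)` → prints [3, 7, 3]

Answer:
[3, 7, 3, 144]
[3, 7, 3]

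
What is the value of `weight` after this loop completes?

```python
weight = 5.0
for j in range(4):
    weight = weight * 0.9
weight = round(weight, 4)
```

Exponential decay: 5.0 * 0.9^4
`weight` takes the values: 5.0 → 4.5 → 4.05 → 3.645 → 3.2805

Answer: 3.2805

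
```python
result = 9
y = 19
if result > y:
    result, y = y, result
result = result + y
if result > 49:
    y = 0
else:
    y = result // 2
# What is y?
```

Trace:
`result = 9` → result = 9
`y = 19` → y = 19
`if result > y: ...` → result > y is False → no variable changes
`result = result + y` → result = 28
`if result > 49: ...` → result > 49 is False, take else branch → y = 14
So y = 14

Answer: 14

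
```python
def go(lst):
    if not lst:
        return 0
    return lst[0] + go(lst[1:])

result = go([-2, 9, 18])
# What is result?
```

(-2) + 9 + 18 + 0 = 25

Answer: 25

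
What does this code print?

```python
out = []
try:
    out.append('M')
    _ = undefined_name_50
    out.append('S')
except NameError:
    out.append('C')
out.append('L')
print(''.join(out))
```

Execution trace: 'M' (try body) → 'C' (except NameError) → 'L' (after the try/except). Output: MCL

Answer: MCL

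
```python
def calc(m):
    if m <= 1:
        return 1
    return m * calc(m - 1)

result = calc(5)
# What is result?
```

calc(5) = 5 * 4 * 3 * 2 * 1 = 120

Answer: 120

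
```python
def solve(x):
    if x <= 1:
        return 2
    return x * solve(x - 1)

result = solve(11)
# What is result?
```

solve(11) = 11 * 10 * 9 * 8 * 7 * 6 * 5 * 4 * 3 * 2 * 2 = 79833600

Answer: 79833600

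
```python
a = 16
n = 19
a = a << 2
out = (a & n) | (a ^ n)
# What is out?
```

Trace:
`a = 16` → a = 16
`n = 19` → n = 19
`a = a << 2` → a = 64
`out = (a & n) | (a ^ n)` → out = 83
So out = 83

Answer: 83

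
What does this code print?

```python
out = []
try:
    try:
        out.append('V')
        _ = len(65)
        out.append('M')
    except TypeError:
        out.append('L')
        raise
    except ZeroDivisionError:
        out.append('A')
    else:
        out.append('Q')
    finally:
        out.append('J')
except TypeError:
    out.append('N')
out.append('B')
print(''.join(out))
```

Execution trace: 'V' (inner try body) → 'L' (inner except TypeError) → 'J' (inner finally) → 'N' (outer except TypeError) → 'B' (after the try/except). Output: VLJNB

Answer: VLJNB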